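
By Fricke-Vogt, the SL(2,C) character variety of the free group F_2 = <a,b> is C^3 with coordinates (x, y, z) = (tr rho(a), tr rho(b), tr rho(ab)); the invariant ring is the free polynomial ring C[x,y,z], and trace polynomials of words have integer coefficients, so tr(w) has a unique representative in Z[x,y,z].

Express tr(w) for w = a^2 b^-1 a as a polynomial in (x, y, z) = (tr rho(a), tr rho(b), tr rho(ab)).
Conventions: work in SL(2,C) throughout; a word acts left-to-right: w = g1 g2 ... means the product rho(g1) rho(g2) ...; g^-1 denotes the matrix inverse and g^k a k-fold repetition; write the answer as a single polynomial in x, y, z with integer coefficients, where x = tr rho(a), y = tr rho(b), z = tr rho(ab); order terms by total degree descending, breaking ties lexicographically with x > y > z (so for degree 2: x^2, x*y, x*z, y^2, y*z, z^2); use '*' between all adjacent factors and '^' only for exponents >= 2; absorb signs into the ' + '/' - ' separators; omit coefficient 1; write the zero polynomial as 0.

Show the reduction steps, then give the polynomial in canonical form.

x^3*y - x^2*z - 2*x*y + z

and trace(a^2) = trace(a) trace(a) - trace(1)   [square of a] = x^2 - 2
next, trace(a^3) = trace(a) trace(a^2) - trace(a)   [square of a] = x^3 - 3*x
and trace(a b a) = trace(a) trace(b a) - trace(b)   [square of a] = x*z - y
and trace(a^3 b) = trace(a) trace(a b a) - trace(a b)   [square of a] = x^2*z - x*y - z
and trace(a^2 b^-1 a) = trace(a^3) trace(b) - trace(a^3 b)   [inverse elimination on b] = x^3*y - x^2*z - 2*x*y + z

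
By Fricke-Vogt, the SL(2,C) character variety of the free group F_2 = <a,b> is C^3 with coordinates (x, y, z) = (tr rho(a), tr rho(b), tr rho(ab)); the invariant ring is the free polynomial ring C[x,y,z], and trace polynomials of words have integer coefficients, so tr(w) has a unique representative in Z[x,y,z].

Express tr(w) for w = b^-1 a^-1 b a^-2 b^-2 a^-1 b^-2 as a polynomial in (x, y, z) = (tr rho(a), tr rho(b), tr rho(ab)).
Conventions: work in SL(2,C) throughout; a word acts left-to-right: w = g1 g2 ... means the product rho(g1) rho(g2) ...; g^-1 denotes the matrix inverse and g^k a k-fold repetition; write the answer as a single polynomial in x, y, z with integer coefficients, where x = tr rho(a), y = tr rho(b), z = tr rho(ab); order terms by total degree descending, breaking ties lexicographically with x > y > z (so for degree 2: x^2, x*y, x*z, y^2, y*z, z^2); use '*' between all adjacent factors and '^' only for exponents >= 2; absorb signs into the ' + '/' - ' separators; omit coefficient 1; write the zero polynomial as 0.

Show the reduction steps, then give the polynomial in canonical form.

x^2*y^4*z^2 - 2*x^3*y^3*z - x*y^5*z - x*y^3*z^3 + x^4*y^2 + x^2*y^4 + x^2*y^2*z^2 + 4*x*y^3*z + x*y*z^3 - 4*x^2*y^2 - x^2*z^2 - y^2*z^2 - x*y*z + x^2 + y^2 + z^2 - 2

tr(b^-1) = tr(b) = y
tr(b^-2) = tr(b^-1) tr(b) - tr(1) = y^2 - 2
tr(b^-3) = tr(b^-2) tr(b) - tr(b^-1) = y^3 - 3*y
tr(b^-4) = tr(b^-3) tr(b) - tr(b^-2) = y^4 - 4*y^2 + 2
tr(a b^-1) = tr(a) tr(b) - tr(a b) = x*y - z
tr(a b^-2) = tr(a b^-1) tr(b) - tr(a) = x*y^2 - y*z - x
tr(b^-1 a b^-2) = tr(a b^-2) tr(b) - tr(a b^-1) = x*y^3 - y^2*z - 2*x*y + z
tr(b^-4 a) = tr(b^-1 a b^-2) tr(b) - tr(b^-1 a b^-1) = x*y^4 - y^3*z - 3*x*y^2 + 2*y*z + x
tr(a^-1 b^-4) = tr(b^-4) tr(a) - tr(b^-4 a) = y^3*z - x*y^2 - 2*y*z + x
tr(a b a) = tr(a) tr(b a) - tr(b) = x*z - y
tr(a b a b) = tr(a b) tr(a b) - tr(1)   [split at repeated a] = z^2 - 2
tr(b^-1 a b a) = tr(a b a) tr(b) - tr(a b a b) = x*y*z - y^2 - z^2 + 2
tr(a b a b^-2) = tr(b^-1 a b a) tr(b) - tr(b^-1 a b a b) = x*y^2*z - y^3 - y*z^2 - x*z + 3*y
tr(b^-3 a b a) = tr(a b a b^-2) tr(b) - tr(a b a b^-1) = x*y^3*z - y^4 - y^2*z^2 - 2*x*y*z + 4*y^2 + z^2 - 2
tr(b^-2 a b a^-1 b^-1) = tr(b^-3 a b) tr(a) - tr(b^-3 a b a) = -x*y^3*z + x^2*y^2 + y^4 + y^2*z^2 + x*y*z - x^2 - 4*y^2 - z^2 + 2
tr(b^-2 a b a^-1) = tr(b^-2 a b) tr(a) - tr(b^-2 a b a) = -x*y^2*z + x^2*y + y^3 + y*z^2 - 3*y
tr(b^-4 a b a^-1) = tr(b^-2 a b a^-1 b^-1) tr(b) - tr(b^-2 a b a^-1) = -x*y^4*z + x^2*y^3 + y^5 + y^3*z^2 + 2*x*y^2*z - 2*x^2*y - 5*y^3 - 2*y*z^2 + 5*y
tr(b a^-1 b^-5 a) = tr(b^-4 a b a^-1) tr(b) - tr(b^-4 a b a^-1 b) = -x*y^5*z + x^2*y^4 + y^6 + y^4*z^2 + 3*x*y^3*z - 3*x^2*y^2 - 6*y^4 - 3*y^2*z^2 - x*y*z + x^2 + 9*y^2 + z^2 - 2
tr(b^-3 a^-1 b a^-1 b^-2) = tr(b a^-1 b^-5) tr(a) - tr(b a^-1 b^-5 a) = x*y^5*z - x^2*y^4 - y^6 - y^4*z^2 - 2*x*y^3*z + 2*x^2*y^2 + 6*y^4 + 3*y^2*z^2 - x*y*z - 9*y^2 - z^2 + 2
tr(a^2) = tr(a) tr(a) - tr(1) = x^2 - 2
tr(a b^-1 a) = tr(a^2) tr(b) - tr(a^2 b) = x^2*y - x*z - y
tr(b^-1 a b^-1 a) = tr(a b^-1 a) tr(b) - tr(a b^-1 a b) = x^2*y^2 - 2*x*y*z + z^2 - 2
tr(b^-1 a^-1 b^-1 a) = tr(b^-1 a b^-1) tr(a) - tr(b^-1 a b^-1 a) = x*y*z - x^2 - z^2 + 2
tr(b^-2 a^-1 b^-1 a) = tr(b^-1 a^-1 b^-1 a) tr(b) - tr(b^-1 a^-1 b^-1 a b) = x*y^2*z - x^2*y - y*z^2 + y
tr(b^-1 a b^-3 a^-1) = tr(b^-2 a^-1 b^-1 a) tr(b) - tr(b^-2 a^-1 b^-1 a b) = x*y^3*z - x^2*y^2 - y^2*z^2 - x*y*z + x^2 + y^2 + z^2 - 2
tr(a^2 b a) = tr(a) tr(b a^2) - tr(b a) = x^2*z - x*y - z
tr(b a b) = tr(b) tr(a b) - tr(a) = y*z - x
tr(a^2 b a b) = tr(a) tr(b a b a) - tr(b a b) = x*z^2 - y*z - x
tr(a b a b^-1 a) = tr(a^2 b a) tr(b) - tr(a^2 b a b) = x^2*y*z - x*y^2 - x*z^2 + x
tr(a b a b a b) = tr(b a) tr(b a b a) - tr(b^-1 a^-1)   [split at repeated b] = z^3 - 3*z
tr(a b a b^-1 a b) = tr(a b a b a) tr(b) - tr(a b a b a b) = x*y*z^2 - y^2*z - z^3 - x*y + 3*z
tr(b a b^-1 a b^-1 a) = tr(a b a b^-1 a) tr(b) - tr(a b a b^-1 a b) = x^2*y^2*z - x*y^3 - 2*x*y*z^2 + y^2*z + z^3 + 2*x*y - 3*z
tr(b^-1 a^-1 b a b^-1 a) = tr(b a b^-1 a b^-1) tr(a) - tr(b a b^-1 a b^-1 a) = -x^2*y^2*z + x^3*y + x*y^3 + 2*x*y*z^2 - x^2*z - y^2*z - z^3 - 3*x*y + 3*z
tr(b^-1 a b^-2 a^-1 b a) = tr(b^-1 a^-1 b a b^-1 a) tr(b) - tr(b^-1 a^-1 b a b^-1 a b) = -x^2*y^3*z + x^3*y^2 + x*y^4 + 2*x*y^2*z^2 - x^2*y*z - y^3*z - y*z^3 - 3*x*y^2 + 3*y*z - x
tr(b a^2 b) = tr(a) tr(b^2 a) - tr(b^2) = x*y*z - x^2 - y^2 + 2
tr(a^-1 b a^2 b) = tr(b a^2 b) tr(a) - tr(b a^2 b a) = x^2*y*z - x^3 - x*y^2 - x*z^2 + y*z + 3*x
tr(a^-1 b a^2 b^-1) = tr(a^-1 b a^2) tr(b) - tr(a^-1 b a^2 b) = -x^2*y*z + x^3 + x*y^2 + x*z^2 - 3*x
tr(a b^-2 a^-1 b a) = tr(a^-1 b a^2 b^-1) tr(b) - tr(a^-1 b a^2) = -x^2*y^2*z + x^3*y + x*y^3 + x*y*z^2 - 3*x*y - z
tr(b^-2 a^-1 b a b^-2 a) = tr(b^-1 a b^-2 a^-1 b a) tr(b) - tr(b^-1 a b^-2 a^-1 b a b) = -x^2*y^4*z + x^3*y^3 + x*y^5 + 2*x*y^3*z^2 - y^4*z - y^2*z^3 - x^3*y - 4*x*y^3 - x*y*z^2 + 3*y^2*z + 2*x*y + z
tr(b^-1 a^-1 b a b^-2 a) = tr(b^-1 a b^-1 a^-1 b a) tr(b) - tr(b^-1 a b^-1 a^-1 b a b) = -x^2*y^3*z + x^3*y^2 + x*y^4 + 2*x*y^2*z^2 - y^3*z - y*z^3 - x^3 - 4*x*y^2 - x*z^2 + 3*y*z + 3*x
tr(b^-2 a b^-3 a^-1 b a) = tr(b^-2 a^-1 b a b^-2 a) tr(b) - tr(b^-2 a^-1 b a b^-2 a b) = -x^2*y^5*z + x^3*y^4 + x*y^6 + 2*x*y^4*z^2 + x^2*y^3*z - y^5*z - y^3*z^3 - 2*x^3*y^2 - 5*x*y^4 - 3*x*y^2*z^2 + 4*y^3*z + y*z^3 + x^3 + 6*x*y^2 + x*z^2 - 2*y*z - 3*x
tr(b^-3 a^-1 b a^-1 b^-2 a) = tr(b^-2 a b^-3 a^-1 b) tr(a) - tr(b^-2 a b^-3 a^-1 b a) = x^2*y^5*z - x^3*y^4 - x*y^6 - 2*x*y^4*z^2 + y^5*z + y^3*z^3 + x^3*y^2 + 5*x*y^4 + 2*x*y^2*z^2 - x^2*y*z - 4*y^3*z - y*z^3 - 5*x*y^2 + 2*y*z + x
tr(a^-1 b^-2 a^-1 b^-3 a^-1 b) = tr(b^-3 a^-1 b a^-1 b^-2) tr(a) - tr(b^-3 a^-1 b a^-1 b^-2 a) = x*y^4*z^2 - 2*x^2*y^3*z - y^5*z - y^3*z^3 + x^3*y^2 + x*y^4 + x*y^2*z^2 + 4*y^3*z + y*z^3 - 4*x*y^2 - x*z^2 - 2*y*z + x
tr(b^-1 a^-1 b^-2) = tr(b^-1 a^-1 b^-1) tr(b) - tr(b^-1 a^-1) = y^2*z - x*y - z
tr(b^-1 a^-1 b^-2 a) = tr(a b^-1 a^-1 b^-1) tr(b) - tr(a b^-1 a^-1) = x*y^2*z - x^2*y - y*z^2 + y
tr(b^-2 a^-1 b^-1 a^-1) = tr(b^-1 a^-1 b^-2) tr(a) - tr(b^-1 a^-1 b^-2 a) = y*z^2 - x*z - y
tr(b^-1 a^-1 b^-3 a^-1) = tr(b^-2 a^-1 b^-1 a^-1) tr(b) - tr(b^-2 a^-1 b^-1 a^-1 b) = y^2*z^2 - x*y*z - y^2 - z^2 + 2
tr(b^-1 a^-1 b a^-2 b^-2 a^-1 b^-2) = tr(a^-1 b^-2 a^-1 b^-3 a^-1 b) tr(a) - tr(a^-1 b^-2 a^-1 b^-3 a^-1 b a) = x^2*y^4*z^2 - 2*x^3*y^3*z - x*y^5*z - x*y^3*z^3 + x^4*y^2 + x^2*y^4 + x^2*y^2*z^2 + 4*x*y^3*z + x*y*z^3 - 4*x^2*y^2 - x^2*z^2 - y^2*z^2 - x*y*z + x^2 + y^2 + z^2 - 2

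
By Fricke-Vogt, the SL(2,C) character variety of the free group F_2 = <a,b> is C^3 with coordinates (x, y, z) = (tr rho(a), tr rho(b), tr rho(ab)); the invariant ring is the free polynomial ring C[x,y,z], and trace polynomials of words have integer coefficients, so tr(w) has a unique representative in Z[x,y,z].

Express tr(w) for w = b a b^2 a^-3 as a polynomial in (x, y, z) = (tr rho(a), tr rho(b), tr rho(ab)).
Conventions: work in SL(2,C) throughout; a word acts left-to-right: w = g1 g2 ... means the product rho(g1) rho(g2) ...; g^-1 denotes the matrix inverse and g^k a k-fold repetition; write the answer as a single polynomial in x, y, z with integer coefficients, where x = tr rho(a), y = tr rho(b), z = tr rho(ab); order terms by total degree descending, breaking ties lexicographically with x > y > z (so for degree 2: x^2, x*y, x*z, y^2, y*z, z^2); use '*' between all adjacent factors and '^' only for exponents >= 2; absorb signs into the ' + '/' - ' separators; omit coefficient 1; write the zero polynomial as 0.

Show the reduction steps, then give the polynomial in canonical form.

x^3*y^2*z - x^4*y - x^2*y*z^2 - 2*x*y^2*z + 3*x^2*y + y*z^2 + x*z - y

trace(b a b) = trace(b) * trace(a b) - trace(a)  (reduce the b square) = y*z - x
use: trace(b a b^2) = trace(b) * trace(b a b) - trace(b a)  (reduce the b square) = y^2*z - x*y - z
apply: trace(a b a b) = trace(b a) * trace(b a) - trace(1)  (split on b) = z^2 - 2
use: trace(a b a) = trace(a) * trace(b a) - trace(b)  (reduce the a square) = x*z - y
trace(b a b^2 a) = trace(b) * trace(a b a b) - trace(a b a)  (reduce the b square) = y*z^2 - x*z - y
trace(b a b^2 a^-1) = trace(b a b^2) * trace(a) - trace(b a b^2 a)  (eliminate a^-1) = x*y^2*z - x^2*y - y*z^2 + y
trace(a^-1 b a b^2 a^-1) = trace(b a b^2 a^-1) * trace(a) - trace(b a b^2)  (eliminate a^-1) = x^2*y^2*z - x^3*y - x*y*z^2 - y^2*z + 2*x*y + z
apply: trace(b a b^2 a^-3) = trace(a^-1 b a b^2 a^-1) * trace(a) - trace(a^-1 b a b^2)  (eliminate a^-1) = x^3*y^2*z - x^4*y - x^2*y*z^2 - 2*x*y^2*z + 3*x^2*y + y*z^2 + x*z - y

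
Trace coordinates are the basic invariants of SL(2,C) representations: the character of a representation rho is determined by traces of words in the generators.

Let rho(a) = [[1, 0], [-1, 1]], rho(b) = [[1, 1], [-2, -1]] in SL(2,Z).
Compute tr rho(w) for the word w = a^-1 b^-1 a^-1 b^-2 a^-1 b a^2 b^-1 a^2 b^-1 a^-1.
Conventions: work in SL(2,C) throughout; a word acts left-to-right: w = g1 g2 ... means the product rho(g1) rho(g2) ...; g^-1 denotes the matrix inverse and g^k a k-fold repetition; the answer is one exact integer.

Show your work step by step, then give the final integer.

rho(a^-1) = [[1, 0], [1, 1]]
... * rho(b^-1) = [[-1, -1], [2, 1]]  ->  [[-1, -1], [1, 0]]
... * rho(a^-1) = [[1, 0], [1, 1]]  ->  [[-2, -1], [1, 0]]
... * rho(b^-1) = [[-1, -1], [2, 1]]  ->  [[0, 1], [-1, -1]]
... * rho(b^-1) = [[-1, -1], [2, 1]]  ->  [[2, 1], [-1, 0]]
... * rho(a^-1) = [[1, 0], [1, 1]]  ->  [[3, 1], [-1, 0]]
... * rho(b) = [[1, 1], [-2, -1]]  ->  [[1, 2], [-1, -1]]
... * rho(a) = [[1, 0], [-1, 1]]  ->  [[-1, 2], [0, -1]]
... * rho(a) = [[1, 0], [-1, 1]]  ->  [[-3, 2], [1, -1]]
... * rho(b^-1) = [[-1, -1], [2, 1]]  ->  [[7, 5], [-3, -2]]
... * rho(a) = [[1, 0], [-1, 1]]  ->  [[2, 5], [-1, -2]]
... * rho(a) = [[1, 0], [-1, 1]]  ->  [[-3, 5], [1, -2]]
... * rho(b^-1) = [[-1, -1], [2, 1]]  ->  [[13, 8], [-5, -3]]
... * rho(a^-1) = [[1, 0], [1, 1]]  ->  [[21, 8], [-8, -3]]
tr = 21 + -3 = 18

18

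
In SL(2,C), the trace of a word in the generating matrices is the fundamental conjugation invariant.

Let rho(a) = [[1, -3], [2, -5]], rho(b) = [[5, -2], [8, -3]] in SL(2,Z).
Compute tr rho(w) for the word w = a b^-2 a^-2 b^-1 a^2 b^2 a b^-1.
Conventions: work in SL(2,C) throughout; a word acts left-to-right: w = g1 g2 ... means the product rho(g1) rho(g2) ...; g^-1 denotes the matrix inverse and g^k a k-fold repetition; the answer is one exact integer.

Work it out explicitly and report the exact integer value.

-258

rho(a) = [[1, -3], [2, -5]]
... * rho(b^-1) = [[-3, 2], [-8, 5]]  ->  [[21, -13], [34, -21]]
... * rho(b^-1) = [[-3, 2], [-8, 5]]  ->  [[41, -23], [66, -37]]
... * rho(a^-1) = [[-5, 3], [-2, 1]]  ->  [[-159, 100], [-256, 161]]
... * rho(a^-1) = [[-5, 3], [-2, 1]]  ->  [[595, -377], [958, -607]]
... * rho(b^-1) = [[-3, 2], [-8, 5]]  ->  [[1231, -695], [1982, -1119]]
... * rho(a) = [[1, -3], [2, -5]]  ->  [[-159, -218], [-256, -351]]
... * rho(a) = [[1, -3], [2, -5]]  ->  [[-595, 1567], [-958, 2523]]
... * rho(b) = [[5, -2], [8, -3]]  ->  [[9561, -3511], [15394, -5653]]
... * rho(b) = [[5, -2], [8, -3]]  ->  [[19717, -8589], [31746, -13829]]
... * rho(a) = [[1, -3], [2, -5]]  ->  [[2539, -16206], [4088, -26093]]
... * rho(b^-1) = [[-3, 2], [-8, 5]]  ->  [[122031, -75952], [196480, -122289]]
tr = 122031 + -122289 = -258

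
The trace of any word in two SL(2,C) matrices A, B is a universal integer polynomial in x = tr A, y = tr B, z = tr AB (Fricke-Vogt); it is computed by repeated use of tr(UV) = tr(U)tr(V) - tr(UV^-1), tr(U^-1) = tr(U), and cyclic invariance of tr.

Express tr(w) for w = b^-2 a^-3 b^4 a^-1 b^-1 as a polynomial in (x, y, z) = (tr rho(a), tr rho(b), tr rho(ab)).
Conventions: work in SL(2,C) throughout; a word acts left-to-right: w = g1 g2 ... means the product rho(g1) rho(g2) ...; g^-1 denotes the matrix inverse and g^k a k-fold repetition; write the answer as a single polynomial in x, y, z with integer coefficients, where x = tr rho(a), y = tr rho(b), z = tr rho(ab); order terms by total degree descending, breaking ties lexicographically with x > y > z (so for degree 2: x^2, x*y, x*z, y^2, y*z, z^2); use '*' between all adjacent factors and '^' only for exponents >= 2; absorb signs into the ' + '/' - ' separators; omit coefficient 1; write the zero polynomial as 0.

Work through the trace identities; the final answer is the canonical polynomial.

apply: tr(b^2) = tr(b)*tr(b) - tr(1)  (reduce the b square) = y^2 - 2
tr(b^3) = tr(b)*tr(b^2) - tr(b)  (reduce the b square) = y^3 - 3*y
tr(b^4) = tr(b)*tr(b^3) - tr(b^2)  (reduce the b square) = y^4 - 4*y^2 + 2
use: tr(b a b) = tr(b)*tr(a b) - tr(a)  (reduce the b square) = y*z - x
apply: tr(b a b^2) = tr(b)*tr(b a b) - tr(b a)  (reduce the b square) = y^2*z - x*y - z
tr(b^4 a) = tr(b)*tr(b a b^2) - tr(b a b)  (reduce the b square) = y^3*z - x*y^2 - 2*y*z + x
use: tr(b^4 a^-1) = tr(b^4)*tr(a) - tr(b^4 a)  (eliminate a^-1) = x*y^4 - y^3*z - 3*x*y^2 + 2*y*z + x
tr(a^-2 b^4) = tr(b^4 a^-1)*tr(a) - tr(b^4)  (eliminate a^-1) = x^2*y^4 - x*y^3*z - 3*x^2*y^2 - y^4 + 2*x*y*z + x^2 + 4*y^2 - 2
apply: tr(a^-2 b^4 a^-1) = tr(a^-2 b^4)*tr(a) - tr(a^-2 b^4 a)  (eliminate a^-1) = x^3*y^4 - x^2*y^3*z - 3*x^3*y^2 - 2*x*y^4 + 2*x^2*y*z + y^3*z + x^3 + 7*x*y^2 - 2*y*z - 3*x
use: tr(b^5) = tr(b)*tr(b^4) - tr(b^3)  (reduce the b square) = y^5 - 5*y^3 + 5*y
tr(b^5 a) = tr(b)*tr(b^3 a b) - tr(b^3 a)  (reduce the b square) = y^4*z - x*y^3 - 3*y^2*z + 2*x*y + z
apply: tr(b a^-1 b^4) = tr(b^5)*tr(a) - tr(b^5 a)  (eliminate a^-1) = x*y^5 - y^4*z - 4*x*y^3 + 3*y^2*z + 3*x*y - z
tr(a b a b) = tr(a b)*tr(a b) - tr(1)  (split on a) = z^2 - 2
tr(a b a) = tr(a)*tr(b a) - tr(b)  (reduce the a square) = x*z - y
tr(b a b a b) = tr(b)*tr(a b a b) - tr(a b a)  (reduce the b square) = y*z^2 - x*z - y
tr(b a b a b^2) = tr(b)*tr(b a b a b) - tr(b a b a)  (reduce the b square) = y^2*z^2 - x*y*z - y^2 - z^2 + 2
tr(b^4 a b a) = tr(b)*tr(b a b a b^2) - tr(b a b a b)  (reduce the b square) = y^3*z^2 - x*y^2*z - y^3 - 2*y*z^2 + x*z + 3*y
tr(b a^-1 b^4 a) = tr(b^4 a b)*tr(a) - tr(b^4 a b a)  (eliminate a^-1) = x*y^4*z - x^2*y^3 - y^3*z^2 - 2*x*y^2*z + 2*x^2*y + y^3 + 2*y*z^2 - 3*y
use: tr(a^-1 b^4 a^-1 b) = tr(b a^-1 b^4)*tr(a) - tr(b a^-1 b^4 a)  (eliminate a^-1) = x^2*y^5 - 2*x*y^4*z - 3*x^2*y^3 + y^3*z^2 + 5*x*y^2*z + x^2*y - y^3 - 2*y*z^2 - x*z + 3*y
use: tr(a^-2 b^4 a^-1 b) = tr(a^-1 b^4 a^-1 b)*tr(a) - tr(a^-1 b^4 a^-1 b a)  (eliminate a^-1) = x^3*y^5 - 2*x^2*y^4*z - 3*x^3*y^3 - x*y^5 + x*y^3*z^2 + 5*x^2*y^2*z + y^4*z + x^3*y + 3*x*y^3 - 2*x*y*z^2 - x^2*z - 3*y^2*z + z
tr(a^-1 b^4 a^-1 b^-1 a^-1) = tr(a^-2 b^4 a^-1)*tr(b) - tr(a^-2 b^4 a^-1 b)  (eliminate b^-1) = x^2*y^4*z - x*y^5 - x*y^3*z^2 - 3*x^2*y^2*z + 4*x*y^3 + 2*x*y*z^2 + x^2*z + y^2*z - 3*x*y - z
tr(b^3 a^-1) = tr(b^3)*tr(a) - tr(b^3 a)  (eliminate a^-1) = x*y^3 - y^2*z - 2*x*y + z
tr(b^2 a^2 b) = tr(a)*tr(b^3 a) - tr(b^3)  (reduce the a square) = x*y^2*z - x^2*y - y^3 - x*z + 3*y
use: tr(b^2 a^2) = tr(a)*tr(b^2 a) - tr(b^2)  (reduce the a square) = x*y*z - x^2 - y^2 + 2
use: tr(a b^4 a) = tr(b)*tr(b^2 a^2 b) - tr(b^2 a^2)  (reduce the b square) = x*y^3*z - x^2*y^2 - y^4 - 2*x*y*z + x^2 + 4*y^2 - 2
tr(b^-1 a b^4 a) = tr(a b^4 a)*tr(b) - tr(a b^4 a b)  (eliminate b^-1) = x*y^4*z - x^2*y^3 - y^5 - y^3*z^2 - x*y^2*z + x^2*y + 5*y^3 + 2*y*z^2 - x*z - 5*y
apply: tr(b^4 a^-1 b^-1 a) = tr(b^-1 a b^4)*tr(a) - tr(b^-1 a b^4 a)  (eliminate a^-1) = -x*y^4*z + x^2*y^3 + y^5 + y^3*z^2 + 2*x*y^2*z - 2*x^2*y - 5*y^3 - 2*y*z^2 + 5*y
apply: tr(a^-1 b^4 a^-1 b^-1) = tr(b^4 a^-1 b^-1)*tr(a) - tr(b^4 a^-1 b^-1 a)  (eliminate a^-1) = x*y^4*z - y^5 - y^3*z^2 - 3*x*y^2*z + 5*y^3 + 2*y*z^2 + x*z - 5*y
tr(a^-3 b^4 a^-1 b^-1) = tr(a^-1 b^4 a^-1 b^-1 a^-1)*tr(a) - tr(a^-1 b^4 a^-1 b^-1)  (eliminate a^-1) = x^3*y^4*z - x^2*y^5 - x^2*y^3*z^2 - 3*x^3*y^2*z - x*y^4*z + 4*x^2*y^3 + 2*x^2*y*z^2 + y^5 + y^3*z^2 + x^3*z + 4*x*y^2*z - 3*x^2*y - 5*y^3 - 2*y*z^2 - 2*x*z + 5*y
use: tr(a^-3 b^4 a^-1) = tr(a^-2 b^4 a^-1)*tr(a) - tr(a^-2 b^4)  (eliminate a^-1) = x^4*y^4 - x^3*y^3*z - 3*x^4*y^2 - 3*x^2*y^4 + 2*x^3*y*z + 2*x*y^3*z + x^4 + 10*x^2*y^2 + y^4 - 4*x*y*z - 4*x^2 - 4*y^2 + 2
tr(a^-3 b^4 a^-1 b^-2) = tr(a^-3 b^4 a^-1 b^-1)*tr(b) - tr(a^-3 b^4 a^-1)  (eliminate b^-1) = x^3*y^5*z - x^4*y^4 - x^2*y^6 - x^2*y^4*z^2 - 2*x^3*y^3*z - x*y^5*z + 3*x^4*y^2 + 7*x^2*y^4 + 2*x^2*y^2*z^2 + y^6 + y^4*z^2 - x^3*y*z + 2*x*y^3*z - x^4 - 13*x^2*y^2 - 6*y^4 - 2*y^2*z^2 + 2*x*y*z + 4*x^2 + 9*y^2 - 2
apply: tr(b^-2 a^-3 b^4 a^-1 b^-1) = tr(a^-3 b^4 a^-1 b^-2)*tr(b) - tr(a^-3 b^4 a^-1 b^-1)  (eliminate b^-1) = x^3*y^6*z - x^4*y^5 - x^2*y^7 - x^2*y^5*z^2 - 3*x^3*y^4*z - x*y^6*z + 3*x^4*y^3 + 8*x^2*y^5 + 3*x^2*y^3*z^2 + y^7 + y^5*z^2 + 2*x^3*y^2*z + 3*x*y^4*z - x^4*y - 17*x^2*y^3 - 2*x^2*y*z^2 - 7*y^5 - 3*y^3*z^2 - x^3*z - 2*x*y^2*z + 7*x^2*y + 14*y^3 + 2*y*z^2 + 2*x*z - 7*y

x^3*y^6*z - x^4*y^5 - x^2*y^7 - x^2*y^5*z^2 - 3*x^3*y^4*z - x*y^6*z + 3*x^4*y^3 + 8*x^2*y^5 + 3*x^2*y^3*z^2 + y^7 + y^5*z^2 + 2*x^3*y^2*z + 3*x*y^4*z - x^4*y - 17*x^2*y^3 - 2*x^2*y*z^2 - 7*y^5 - 3*y^3*z^2 - x^3*z - 2*x*y^2*z + 7*x^2*y + 14*y^3 + 2*y*z^2 + 2*x*z - 7*y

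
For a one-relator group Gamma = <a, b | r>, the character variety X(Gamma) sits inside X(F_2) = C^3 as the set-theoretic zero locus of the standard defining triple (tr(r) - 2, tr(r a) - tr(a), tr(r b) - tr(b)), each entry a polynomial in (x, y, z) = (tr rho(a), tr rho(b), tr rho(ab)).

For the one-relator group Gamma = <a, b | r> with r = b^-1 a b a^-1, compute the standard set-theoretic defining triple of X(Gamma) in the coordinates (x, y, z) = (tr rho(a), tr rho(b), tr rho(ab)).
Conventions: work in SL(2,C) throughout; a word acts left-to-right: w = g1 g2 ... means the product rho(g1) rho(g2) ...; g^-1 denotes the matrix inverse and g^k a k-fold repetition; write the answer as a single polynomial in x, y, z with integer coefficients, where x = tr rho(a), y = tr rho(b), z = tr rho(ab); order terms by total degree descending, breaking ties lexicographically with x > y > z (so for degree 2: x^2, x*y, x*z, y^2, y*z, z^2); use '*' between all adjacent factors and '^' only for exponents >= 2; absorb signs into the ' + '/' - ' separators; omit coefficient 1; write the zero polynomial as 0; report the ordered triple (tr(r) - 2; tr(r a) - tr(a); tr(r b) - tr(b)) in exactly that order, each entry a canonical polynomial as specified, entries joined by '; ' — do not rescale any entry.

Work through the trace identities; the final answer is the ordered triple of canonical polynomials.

-x*y*z + x^2 + y^2 + z^2 - 4; 0; 0

trace(a b a) = trace(a) trace(b a) - trace(b) = x*z - y
trace(a b a b) = trace(b a) trace(b a) - trace(1)   [split at repeated b] = z^2 - 2
trace(b^-1 a b a) = trace(a b a) trace(b) - trace(a b a b) = x*y*z - y^2 - z^2 + 2
trace(b^-1 a b a^-1) = trace(b^-1 a b) trace(a) - trace(b^-1 a b a) = -x*y*z + x^2 + y^2 + z^2 - 2
assemble the triple (trace(r) - 2; trace(r a) - x; trace(r b) - y)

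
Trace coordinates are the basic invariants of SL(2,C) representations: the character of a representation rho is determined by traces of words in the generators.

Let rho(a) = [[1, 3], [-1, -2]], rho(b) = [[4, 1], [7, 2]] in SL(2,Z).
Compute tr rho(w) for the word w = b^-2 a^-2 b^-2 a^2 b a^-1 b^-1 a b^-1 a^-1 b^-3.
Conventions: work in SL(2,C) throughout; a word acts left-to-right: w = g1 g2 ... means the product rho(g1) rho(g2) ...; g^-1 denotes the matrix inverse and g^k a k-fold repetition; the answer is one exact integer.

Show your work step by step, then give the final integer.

rho(b^-1) = [[2, -1], [-7, 4]]
... * rho(b^-1) = [[2, -1], [-7, 4]]  ->  [[11, -6], [-42, 23]]
... * rho(a^-1) = [[-2, -3], [1, 1]]  ->  [[-28, -39], [107, 149]]
... * rho(a^-1) = [[-2, -3], [1, 1]]  ->  [[17, 45], [-65, -172]]
... * rho(b^-1) = [[2, -1], [-7, 4]]  ->  [[-281, 163], [1074, -623]]
... * rho(b^-1) = [[2, -1], [-7, 4]]  ->  [[-1703, 933], [6509, -3566]]
... * rho(a) = [[1, 3], [-1, -2]]  ->  [[-2636, -6975], [10075, 26659]]
... * rho(a) = [[1, 3], [-1, -2]]  ->  [[4339, 6042], [-16584, -23093]]
... * rho(b) = [[4, 1], [7, 2]]  ->  [[59650, 16423], [-227987, -62770]]
... * rho(a^-1) = [[-2, -3], [1, 1]]  ->  [[-102877, -162527], [393204, 621191]]
... * rho(b^-1) = [[2, -1], [-7, 4]]  ->  [[931935, -547231], [-3561929, 2091560]]
... * rho(a) = [[1, 3], [-1, -2]]  ->  [[1479166, 3890267], [-5653489, -14868907]]
... * rho(b^-1) = [[2, -1], [-7, 4]]  ->  [[-24273537, 14081902], [92775371, -53822139]]
... * rho(a^-1) = [[-2, -3], [1, 1]]  ->  [[62628976, 86902513], [-239372881, -332148252]]
... * rho(b^-1) = [[2, -1], [-7, 4]]  ->  [[-483059639, 284981076], [1846292002, -1089220127]]
... * rho(b^-1) = [[2, -1], [-7, 4]]  ->  [[-2960986810, 1622983943], [11317124893, -6203172510]]
... * rho(b^-1) = [[2, -1], [-7, 4]]  ->  [[-17282861221, 9452922582], [66056457356, -36129814933]]
tr = -17282861221 + -36129814933 = -53412676154

-53412676154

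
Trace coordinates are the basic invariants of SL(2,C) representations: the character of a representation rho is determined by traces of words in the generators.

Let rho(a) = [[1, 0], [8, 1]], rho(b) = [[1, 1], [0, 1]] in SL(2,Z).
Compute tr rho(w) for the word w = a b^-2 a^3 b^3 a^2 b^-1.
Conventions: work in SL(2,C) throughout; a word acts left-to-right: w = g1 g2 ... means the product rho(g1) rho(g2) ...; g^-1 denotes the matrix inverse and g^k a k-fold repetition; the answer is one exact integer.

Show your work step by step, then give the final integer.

14082

rho(a) = [[1, 0], [8, 1]]
... * rho(b^-1) = [[1, -1], [0, 1]]  ->  [[1, -1], [8, -7]]
... * rho(b^-1) = [[1, -1], [0, 1]]  ->  [[1, -2], [8, -15]]
... * rho(a) = [[1, 0], [8, 1]]  ->  [[-15, -2], [-112, -15]]
... * rho(a) = [[1, 0], [8, 1]]  ->  [[-31, -2], [-232, -15]]
... * rho(a) = [[1, 0], [8, 1]]  ->  [[-47, -2], [-352, -15]]
... * rho(b) = [[1, 1], [0, 1]]  ->  [[-47, -49], [-352, -367]]
... * rho(b) = [[1, 1], [0, 1]]  ->  [[-47, -96], [-352, -719]]
... * rho(b) = [[1, 1], [0, 1]]  ->  [[-47, -143], [-352, -1071]]
... * rho(a) = [[1, 0], [8, 1]]  ->  [[-1191, -143], [-8920, -1071]]
... * rho(a) = [[1, 0], [8, 1]]  ->  [[-2335, -143], [-17488, -1071]]
... * rho(b^-1) = [[1, -1], [0, 1]]  ->  [[-2335, 2192], [-17488, 16417]]
tr = -2335 + 16417 = 14082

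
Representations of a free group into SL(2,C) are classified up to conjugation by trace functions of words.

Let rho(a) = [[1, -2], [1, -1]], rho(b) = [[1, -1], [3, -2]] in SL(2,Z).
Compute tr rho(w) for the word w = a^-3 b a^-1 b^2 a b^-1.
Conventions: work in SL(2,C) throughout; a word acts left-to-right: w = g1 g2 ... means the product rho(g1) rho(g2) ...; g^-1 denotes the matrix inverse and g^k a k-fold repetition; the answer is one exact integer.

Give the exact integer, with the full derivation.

56

rho(a^-1) = [[-1, 2], [-1, 1]]
... * rho(a^-1) = [[-1, 2], [-1, 1]]  ->  [[-1, 0], [0, -1]]
... * rho(a^-1) = [[-1, 2], [-1, 1]]  ->  [[1, -2], [1, -1]]
... * rho(b) = [[1, -1], [3, -2]]  ->  [[-5, 3], [-2, 1]]
... * rho(a^-1) = [[-1, 2], [-1, 1]]  ->  [[2, -7], [1, -3]]
... * rho(b) = [[1, -1], [3, -2]]  ->  [[-19, 12], [-8, 5]]
... * rho(b) = [[1, -1], [3, -2]]  ->  [[17, -5], [7, -2]]
... * rho(a) = [[1, -2], [1, -1]]  ->  [[12, -29], [5, -12]]
... * rho(b^-1) = [[-2, 1], [-3, 1]]  ->  [[63, -17], [26, -7]]
tr = 63 + -7 = 56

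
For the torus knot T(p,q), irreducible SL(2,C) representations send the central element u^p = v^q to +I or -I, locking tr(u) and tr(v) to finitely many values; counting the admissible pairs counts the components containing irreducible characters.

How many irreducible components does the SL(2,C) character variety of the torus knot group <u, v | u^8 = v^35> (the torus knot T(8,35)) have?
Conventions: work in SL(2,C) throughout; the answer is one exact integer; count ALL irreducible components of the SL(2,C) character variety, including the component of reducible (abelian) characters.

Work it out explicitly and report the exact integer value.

120

In the torus knot group T(8,35), u^8 = v^35 is central, so an irreducible representation sends it to +I or -I (Schur).
On an irreducible component, tr(u) is locked at 2*cos(pi*alpha/8) for some alpha in 1..7, and tr(v) at 2*cos(pi*beta/35) for some beta in 1..34.
Consistency of u^8 = (-1)^alpha I with v^35 = (-1)^beta I forces alpha = beta (mod 2).
Counting: 4 odd alphas x 17 odd betas + 3 even alphas x 17 even betas = 68 + 51 = 119.
components with irreducible characters: 119; plus the single component of reducible (abelian) characters: total 120.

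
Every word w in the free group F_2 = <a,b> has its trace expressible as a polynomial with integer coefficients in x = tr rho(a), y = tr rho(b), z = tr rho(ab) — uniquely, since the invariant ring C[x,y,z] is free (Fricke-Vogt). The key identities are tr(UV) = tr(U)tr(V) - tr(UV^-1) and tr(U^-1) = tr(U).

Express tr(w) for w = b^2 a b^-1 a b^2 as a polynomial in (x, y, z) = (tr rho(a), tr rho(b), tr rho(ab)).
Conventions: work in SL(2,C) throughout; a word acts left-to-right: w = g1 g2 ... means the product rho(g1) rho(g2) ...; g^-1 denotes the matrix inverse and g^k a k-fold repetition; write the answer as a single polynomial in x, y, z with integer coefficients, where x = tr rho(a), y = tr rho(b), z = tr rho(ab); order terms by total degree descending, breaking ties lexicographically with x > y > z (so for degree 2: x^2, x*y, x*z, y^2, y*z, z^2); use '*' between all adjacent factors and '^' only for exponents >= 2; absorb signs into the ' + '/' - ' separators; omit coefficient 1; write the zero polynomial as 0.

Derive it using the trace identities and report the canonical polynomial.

tr(b^2 a) = tr(b)*tr(a b) - tr(a) = y*z - x
tr(b^2) = tr(b)*tr(b) - tr(1) = y^2 - 2
tr(a^2 b^2) = tr(a)*tr(b^2 a) - tr(b^2) = x*y*z - x^2 - y^2 + 2
next, tr(a^2 b) = tr(a)*tr(b a) - tr(b) = x*z - y
tr(b^2 a^2 b) = tr(b)*tr(a^2 b^2) - tr(a^2 b) = x*y^2*z - x^2*y - y^3 - x*z + 3*y
tr(a b^4 a) = tr(b)*tr(b^2 a^2 b) - tr(b^2 a^2) = x*y^3*z - x^2*y^2 - y^4 - 2*x*y*z + x^2 + 4*y^2 - 2
tr(a b a b) = tr(b a)*tr(b a) - tr(1) = z^2 - 2
and tr(a b a b^2) = tr(b)*tr(a b a b) - tr(a b a) = y*z^2 - x*z - y
and tr(b^2 a b a b) = tr(b)*tr(a b a b^2) - tr(a b a b) = y^2*z^2 - x*y*z - y^2 - z^2 + 2
tr(a b^4 a b) = tr(b)*tr(b^2 a b a b) - tr(b^2 a b a) = y^3*z^2 - x*y^2*z - y^3 - 2*y*z^2 + x*z + 3*y
tr(b^2 a b^-1 a b^2) = tr(a b^4 a)*tr(b) - tr(a b^4 a b) = x*y^4*z - x^2*y^3 - y^5 - y^3*z^2 - x*y^2*z + x^2*y + 5*y^3 + 2*y*z^2 - x*z - 5*y

x*y^4*z - x^2*y^3 - y^5 - y^3*z^2 - x*y^2*z + x^2*y + 5*y^3 + 2*y*z^2 - x*z - 5*y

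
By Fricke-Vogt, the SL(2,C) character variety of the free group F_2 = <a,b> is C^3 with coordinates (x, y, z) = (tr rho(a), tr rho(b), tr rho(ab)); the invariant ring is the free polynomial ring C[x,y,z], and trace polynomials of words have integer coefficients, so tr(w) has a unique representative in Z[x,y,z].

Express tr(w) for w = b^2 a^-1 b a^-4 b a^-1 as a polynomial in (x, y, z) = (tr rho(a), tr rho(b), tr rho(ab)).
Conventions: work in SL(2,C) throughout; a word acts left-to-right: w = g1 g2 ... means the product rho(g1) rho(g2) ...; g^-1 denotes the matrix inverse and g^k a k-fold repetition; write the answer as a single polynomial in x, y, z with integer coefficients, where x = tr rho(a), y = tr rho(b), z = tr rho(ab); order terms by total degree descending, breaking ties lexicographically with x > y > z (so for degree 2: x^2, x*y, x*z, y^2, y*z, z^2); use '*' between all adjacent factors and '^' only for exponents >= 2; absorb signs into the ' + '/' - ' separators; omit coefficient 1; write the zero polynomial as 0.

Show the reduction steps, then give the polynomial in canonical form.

tr(b^2) = tr(b)*tr(b) - tr(1)   [square of b] = y^2 - 2
tr(b^3) = tr(b)*tr(b^2) - tr(b)   [square of b] = y^3 - 3*y
tr(b^4) = tr(b)*tr(b^3) - tr(b^2)   [square of b] = y^4 - 4*y^2 + 2
tr(b a b) = tr(b)*tr(a b) - tr(a)   [square of b] = y*z - x
use: tr(a b^3) = tr(b)*tr(b a b) - tr(b a)   [square of b] = y^2*z - x*y - z
tr(b^4 a) = tr(b)*tr(a b^3) - tr(a b^2)   [square of b] = y^3*z - x*y^2 - 2*y*z + x
tr(b^4 a^-1) = tr(b^4)*tr(a) - tr(b^4 a)   [inverse elimination on a] = x*y^4 - y^3*z - 3*x*y^2 + 2*y*z + x
use: tr(a^-2 b^4) = tr(b^4 a^-1)*tr(a) - tr(b^4)   [inverse elimination on a] = x^2*y^4 - x*y^3*z - 3*x^2*y^2 - y^4 + 2*x*y*z + x^2 + 4*y^2 - 2
tr(b a^-3 b^3) = tr(a^-2 b^4)*tr(a) - tr(a^-2 b^4 a)   [inverse elimination on a] = x^3*y^4 - x^2*y^3*z - 3*x^3*y^2 - 2*x*y^4 + 2*x^2*y*z + y^3*z + x^3 + 7*x*y^2 - 2*y*z - 3*x
use: tr(a b a b) = tr(b a)*tr(b a) - tr(1)   [split at a repeated b] = z^2 - 2
tr(a b a) = tr(a)*tr(b a) - tr(b)   [square of a] = x*z - y
tr(a b a b^2) = tr(b)*tr(a b a b) - tr(a b a)   [square of b] = y*z^2 - x*z - y
use: tr(b^3 a b a) = tr(b)*tr(a b a b^2) - tr(a b a b)   [square of b] = y^2*z^2 - x*y*z - y^2 - z^2 + 2
tr(b^3 a b a^-1) = tr(b^3 a b)*tr(a) - tr(b^3 a b a)   [inverse elimination on a] = x*y^3*z - x^2*y^2 - y^2*z^2 - x*y*z + x^2 + y^2 + z^2 - 2
tr(a^-2 b^3 a b) = tr(b^3 a b a^-1)*tr(a) - tr(b^3 a b)   [inverse elimination on a] = x^2*y^3*z - x^3*y^2 - x*y^2*z^2 - x^2*y*z - y^3*z + x^3 + 2*x*y^2 + x*z^2 + 2*y*z - 3*x
tr(b a^-3 b^3 a) = tr(a^-2 b^3 a b)*tr(a) - tr(a^-2 b^3 a b a)   [inverse elimination on a] = x^3*y^3*z - x^4*y^2 - x^2*y^2*z^2 - x^3*y*z - 2*x*y^3*z + x^4 + 3*x^2*y^2 + x^2*z^2 + y^2*z^2 + 3*x*y*z - 4*x^2 - y^2 - z^2 + 2
apply: tr(a^-3 b^3 a^-1 b) = tr(b a^-3 b^3)*tr(a) - tr(b a^-3 b^3 a)   [inverse elimination on a] = x^4*y^4 - 2*x^3*y^3*z - 2*x^4*y^2 - 2*x^2*y^4 + x^2*y^2*z^2 + 3*x^3*y*z + 3*x*y^3*z + 4*x^2*y^2 - x^2*z^2 - y^2*z^2 - 5*x*y*z + x^2 + y^2 + z^2 - 2
tr(b^3 a^-1 b a^-1) = tr(b a^-1 b^3)*tr(a) - tr(b a^-1 b^3 a)   [inverse elimination on a] = x^2*y^4 - 2*x*y^3*z - 2*x^2*y^2 + y^2*z^2 + 3*x*y*z - y^2 - z^2 + 2
use: tr(a^-2 b^3 a^-1 b) = tr(b^3 a^-1 b a^-1)*tr(a) - tr(b^3 a^-1 b)   [inverse elimination on a] = x^3*y^4 - 2*x^2*y^3*z - 2*x^3*y^2 - x*y^4 + x*y^2*z^2 + 3*x^2*y*z + y^3*z + 2*x*y^2 - x*z^2 - 2*y*z + x
tr(b^2 a^-1 b a^-4 b) = tr(a^-3 b^3 a^-1 b)*tr(a) - tr(a^-3 b^3 a^-1 b a)   [inverse elimination on a] = x^5*y^4 - 2*x^4*y^3*z - 2*x^5*y^2 - 3*x^3*y^4 + x^3*y^2*z^2 + 3*x^4*y*z + 5*x^2*y^3*z + 6*x^3*y^2 - x^3*z^2 + x*y^4 - 2*x*y^2*z^2 - 8*x^2*y*z - y^3*z + x^3 - x*y^2 + 2*x*z^2 + 2*y*z - 3*x
use: tr(a b^2 a) = tr(a)*tr(b^2 a) - tr(b^2)   [square of a] = x*y*z - x^2 - y^2 + 2
apply: tr(b^2 a b^2 a) = tr(b)*tr(a b^2 a b) - tr(a b^2 a)   [square of b] = y^2*z^2 - 2*x*y*z + x^2 - 2
use: tr(b a b^2 a^-1 b) = tr(b^2 a b^2)*tr(a) - tr(b^2 a b^2 a)   [inverse elimination on a] = x*y^3*z - x^2*y^2 - y^2*z^2 + 2
apply: tr(a b a b a b) = tr(b a)*tr(b a b a) - tr(b^-1 a^-1)   [split at a repeated b] = z^3 - 3*z
tr(a b a b a) = tr(a)*tr(b a b a) - tr(b a b)   [square of a] = x*z^2 - y*z - x
tr(b a b a b^2 a) = tr(b)*tr(a b a b a b) - tr(a b a b a)   [square of b] = y*z^3 - x*z^2 - 2*y*z + x
tr(b a b^2 a^-1 b a) = tr(b a b a b^2)*tr(a) - tr(b a b a b^2 a)   [inverse elimination on a] = x*y^2*z^2 - x^2*y*z - y*z^3 - x*y^2 + 2*y*z + x
apply: tr(b a b^2 a^-1 b a^-1) = tr(b a b^2 a^-1 b)*tr(a) - tr(b a b^2 a^-1 b a)   [inverse elimination on a] = x^2*y^3*z - x^3*y^2 - 2*x*y^2*z^2 + x^2*y*z + y*z^3 + x*y^2 - 2*y*z + x
tr(b a b^2 a^-1 b a^-2) = tr(b a b^2 a^-1 b a^-1)*tr(a) - tr(b a b^2 a^-1 b)   [inverse elimination on a] = x^3*y^3*z - x^4*y^2 - 2*x^2*y^2*z^2 + x^3*y*z - x*y^3*z + x*y*z^3 + 2*x^2*y^2 + y^2*z^2 - 2*x*y*z + x^2 - 2
apply: tr(b a b^2 a^-1 b a^-3) = tr(b a b^2 a^-1 b a^-2)*tr(a) - tr(b a b^2 a^-1 b a^-1)   [inverse elimination on a] = x^4*y^3*z - x^5*y^2 - 2*x^3*y^2*z^2 + x^4*y*z - 2*x^2*y^3*z + x^2*y*z^3 + 3*x^3*y^2 + 3*x*y^2*z^2 - 3*x^2*y*z - y*z^3 + x^3 - x*y^2 + 2*y*z - 3*x
tr(b^2 a^-1 b a^-4 b a) = tr(b a b^2 a^-1 b a^-3)*tr(a) - tr(b a b^2 a^-1 b a^-2)   [inverse elimination on a] = x^5*y^3*z - x^6*y^2 - 2*x^4*y^2*z^2 + x^5*y*z - 3*x^3*y^3*z + x^3*y*z^3 + 4*x^4*y^2 + 5*x^2*y^2*z^2 - 4*x^3*y*z + x*y^3*z - 2*x*y*z^3 + x^4 - 3*x^2*y^2 - y^2*z^2 + 4*x*y*z - 4*x^2 + 2
tr(b^2 a^-1 b a^-4 b a^-1) = tr(b^2 a^-1 b a^-4 b)*tr(a) - tr(b^2 a^-1 b a^-4 b a)   [inverse elimination on a] = x^6*y^4 - 3*x^5*y^3*z - x^6*y^2 - 3*x^4*y^4 + 3*x^4*y^2*z^2 + 2*x^5*y*z + 8*x^3*y^3*z - x^3*y*z^3 + 2*x^4*y^2 - x^4*z^2 + x^2*y^4 - 7*x^2*y^2*z^2 - 4*x^3*y*z - 2*x*y^3*z + 2*x*y*z^3 + 2*x^2*y^2 + 2*x^2*z^2 + y^2*z^2 - 2*x*y*z + x^2 - 2

x^6*y^4 - 3*x^5*y^3*z - x^6*y^2 - 3*x^4*y^4 + 3*x^4*y^2*z^2 + 2*x^5*y*z + 8*x^3*y^3*z - x^3*y*z^3 + 2*x^4*y^2 - x^4*z^2 + x^2*y^4 - 7*x^2*y^2*z^2 - 4*x^3*y*z - 2*x*y^3*z + 2*x*y*z^3 + 2*x^2*y^2 + 2*x^2*z^2 + y^2*z^2 - 2*x*y*z + x^2 - 2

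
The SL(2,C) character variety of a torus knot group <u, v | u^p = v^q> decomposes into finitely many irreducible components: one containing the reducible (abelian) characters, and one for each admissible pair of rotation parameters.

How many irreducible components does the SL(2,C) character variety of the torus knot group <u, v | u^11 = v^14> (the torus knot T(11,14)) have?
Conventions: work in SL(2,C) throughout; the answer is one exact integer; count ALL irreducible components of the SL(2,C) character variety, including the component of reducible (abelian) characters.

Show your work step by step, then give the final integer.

66

For T(11,14): irreducibility forces the central element u^11 = v^14 to one of +I, -I.
This locks tr(u) to 2*cos(pi*alpha/11), alpha in 1..10, and tr(v) to 2*cos(pi*beta/14), beta in 1..13, on each component of irreducible characters.
u^11 = (-1)^alpha I and v^14 = (-1)^beta I must agree, so alpha and beta have equal parity.
count pairs: odd alpha (5 choices) x odd beta (7), plus even alpha (5) x even beta (6): 5*7 + 5*6 = 65.
That is 65 components of irreducible characters, and with the reducible (abelian) component the total is 66.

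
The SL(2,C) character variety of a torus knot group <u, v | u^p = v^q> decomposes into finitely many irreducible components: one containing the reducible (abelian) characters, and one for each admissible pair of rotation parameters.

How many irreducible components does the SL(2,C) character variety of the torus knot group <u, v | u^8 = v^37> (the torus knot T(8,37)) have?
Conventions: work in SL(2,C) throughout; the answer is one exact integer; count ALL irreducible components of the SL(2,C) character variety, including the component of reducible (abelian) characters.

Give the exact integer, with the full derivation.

127

Gamma = < u, v | u^8 = v^37 > (torus knot T(8,37)); the central element u^8 = v^37 acts as +I or -I in any irreducible SL(2,C) representation.
On an irreducible component, tr(u) is locked at 2*cos(pi*alpha/8) for some alpha in 1..7, and tr(v) at 2*cos(pi*beta/37) for some beta in 1..36.
Consistency of u^8 = (-1)^alpha I with v^37 = (-1)^beta I forces alpha = beta (mod 2).
Enumerate parity-matched pairs: 4*18 odd-odd plus 3*18 even-even gives 126.
components with irreducible characters: 126; plus the single component of reducible (abelian) characters: total 127.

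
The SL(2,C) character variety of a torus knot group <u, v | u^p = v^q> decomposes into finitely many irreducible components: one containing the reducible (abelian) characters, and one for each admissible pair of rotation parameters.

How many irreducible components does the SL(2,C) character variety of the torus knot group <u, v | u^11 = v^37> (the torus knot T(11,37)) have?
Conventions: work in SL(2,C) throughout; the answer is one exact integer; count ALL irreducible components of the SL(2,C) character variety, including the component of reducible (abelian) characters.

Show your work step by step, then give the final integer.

181

For T(11,37): irreducibility forces the central element u^11 = v^37 to one of +I, -I.
On an irreducible component, tr(u) is locked at 2*cos(pi*alpha/11) for some alpha in 1..10, and tr(v) at 2*cos(pi*beta/37) for some beta in 1..36.
The two central values (-1)^alpha I and (-1)^beta I must be the same matrix, so alpha and beta share a parity.
Counting: 5 odd alphas x 18 odd betas + 5 even alphas x 18 even betas = 90 + 90 = 180.
components with irreducible characters: 180; plus the single component of reducible (abelian) characters: total 181.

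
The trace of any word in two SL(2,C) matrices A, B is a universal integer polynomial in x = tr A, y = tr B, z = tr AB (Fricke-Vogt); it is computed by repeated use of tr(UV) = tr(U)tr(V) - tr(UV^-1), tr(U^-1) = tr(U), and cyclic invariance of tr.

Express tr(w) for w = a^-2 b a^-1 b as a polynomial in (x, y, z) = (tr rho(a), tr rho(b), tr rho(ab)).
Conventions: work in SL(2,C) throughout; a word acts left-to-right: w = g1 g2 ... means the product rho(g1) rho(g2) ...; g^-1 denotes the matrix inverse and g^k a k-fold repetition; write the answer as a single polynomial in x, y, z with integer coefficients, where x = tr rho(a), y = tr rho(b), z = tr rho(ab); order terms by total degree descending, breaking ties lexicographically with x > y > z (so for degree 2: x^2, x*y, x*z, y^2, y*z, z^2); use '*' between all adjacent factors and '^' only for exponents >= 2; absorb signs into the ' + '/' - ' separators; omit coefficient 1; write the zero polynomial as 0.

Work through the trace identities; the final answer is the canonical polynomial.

tr(b^2) = tr(b)*tr(b) - tr(1)   [square of b] = y^2 - 2
tr(b^2 a) = tr(b)*tr(a b) - tr(a)   [square of b] = y*z - x
tr(b a^-1 b) = tr(b^2)*tr(a) - tr(b^2 a)   [inverse elimination on a] = x*y^2 - y*z - x
tr(b a b a) = tr(a b)*tr(a b) - tr(1)   [split at a repeated a] = z^2 - 2
tr(b a^-1 b a) = tr(b a b)*tr(a) - tr(b a b a)   [inverse elimination on a] = x*y*z - x^2 - z^2 + 2
tr(a^-1 b a^-1 b) = tr(b a^-1 b)*tr(a) - tr(b a^-1 b a)   [inverse elimination on a] = x^2*y^2 - 2*x*y*z + z^2 - 2
tr(a^-2 b a^-1 b) = tr(a^-1 b a^-1 b)*tr(a) - tr(a^-1 b a^-1 b a)   [inverse elimination on a] = x^3*y^2 - 2*x^2*y*z - x*y^2 + x*z^2 + y*z - x

x^3*y^2 - 2*x^2*y*z - x*y^2 + x*z^2 + y*z - x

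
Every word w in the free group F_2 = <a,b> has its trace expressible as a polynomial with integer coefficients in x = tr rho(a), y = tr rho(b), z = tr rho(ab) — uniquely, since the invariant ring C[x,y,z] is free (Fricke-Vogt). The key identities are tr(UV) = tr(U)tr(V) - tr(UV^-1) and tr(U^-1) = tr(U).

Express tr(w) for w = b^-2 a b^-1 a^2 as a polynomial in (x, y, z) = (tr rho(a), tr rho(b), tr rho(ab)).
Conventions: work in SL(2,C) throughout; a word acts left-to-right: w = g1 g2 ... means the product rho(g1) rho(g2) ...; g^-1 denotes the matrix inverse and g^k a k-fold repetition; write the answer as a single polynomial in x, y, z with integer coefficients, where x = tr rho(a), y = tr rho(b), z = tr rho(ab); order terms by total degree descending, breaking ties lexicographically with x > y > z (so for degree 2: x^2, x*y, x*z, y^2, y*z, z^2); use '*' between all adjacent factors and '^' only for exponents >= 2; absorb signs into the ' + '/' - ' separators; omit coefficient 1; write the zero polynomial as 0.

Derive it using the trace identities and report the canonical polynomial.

x^3*y^3 - 2*x^2*y^2*z - x^3*y - x*y^3 + x*y*z^2 + x^2*z + y^2*z + x*y - z

apply: tr(a^2) = tr(a) * tr(a) - tr(1)   [square of a] = x^2 - 2
use: tr(a^3) = tr(a) * tr(a^2) - tr(a)   [square of a] = x^3 - 3*x
use: tr(a b a) = tr(a) * tr(b a) - tr(b)   [square of a] = x*z - y
tr(a^3 b) = tr(a) * tr(a b a) - tr(a b)   [square of a] = x^2*z - x*y - z
tr(a b^-1 a^2) = tr(a^3) * tr(b) - tr(a^3 b)   [inverse elimination on b] = x^3*y - x^2*z - 2*x*y + z
tr(b a b a) = tr(b a) * tr(b a) - tr(1)   [split at a repeated b] = z^2 - 2
tr(b a b) = tr(b) * tr(a b) - tr(a)   [square of b] = y*z - x
use: tr(a^2 b a b) = tr(a) * tr(b a b a) - tr(b a b)   [square of a] = x*z^2 - y*z - x
tr(a b^-1 a^2 b) = tr(a^2 b a) * tr(b) - tr(a^2 b a b)   [inverse elimination on b] = x^2*y*z - x*y^2 - x*z^2 + x
tr(a b^-1 a^2 b^-1) = tr(a b^-1 a^2) * tr(b) - tr(a b^-1 a^2 b)   [inverse elimination on b] = x^3*y^2 - 2*x^2*y*z - x*y^2 + x*z^2 + y*z - x
apply: tr(b^-2 a b^-1 a^2) = tr(a b^-1 a^2 b^-1) * tr(b) - tr(a b^-1 a^2)   [inverse elimination on b] = x^3*y^3 - 2*x^2*y^2*z - x^3*y - x*y^3 + x*y*z^2 + x^2*z + y^2*z + x*y - z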